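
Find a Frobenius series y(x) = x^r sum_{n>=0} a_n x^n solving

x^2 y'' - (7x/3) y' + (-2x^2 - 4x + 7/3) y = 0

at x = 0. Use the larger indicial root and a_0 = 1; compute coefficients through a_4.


Write in Frobenius form y'' + (p(x)/x) y' + (q(x)/x^2) y = 0:
  p(x) = -7/3,  q(x) = -2x^2 - 4x + 7/3.
Indicial equation: r(r-1) + (-7/3) r + (7/3) = 0 -> roots r_1 = 7/3, r_2 = 1.
Take r = r_1 = 7/3. Let y(x) = x^r sum_{n>=0} a_n x^n with a_0 = 1.
Substitute y = x^r sum a_n x^n and match x^{r+n}. The recurrence is
  D(n) a_n - 4 a_{n-1} - 2 a_{n-2} = 0,  where D(n) = (r+n)(r+n-1) + (-7/3)(r+n) + (7/3).
  a_n = [4 a_{n-1} + 2 a_{n-2}] / D(n).
Since the indicial polynomial factors as (r - r_1)(r - r_2), D(n) = (r_1 + n - r_1)(r_1 + n - r_2) = n(n + 4/3).
Evaluating step by step (a_0 = 1):
  n = 1: D(1) = 1(1 + 4/3) = 7/3; numerator = 4(1) = 4; a_1 = (4)/(7/3) = 12/7
  n = 2: D(2) = 2(2 + 4/3) = 20/3; numerator = 4(12/7) + 2(1) = 62/7; a_2 = (62/7)/(20/3) = 93/70
  n = 3: D(3) = 3(3 + 4/3) = 13; numerator = 4(93/70) + 2(12/7) = 306/35; a_3 = (306/35)/(13) = 306/455
  n = 4: D(4) = 4(4 + 4/3) = 64/3; numerator = 4(306/455) + 2(93/70) = 2433/455; a_4 = (2433/455)/(64/3) = 7299/29120

r = 7/3; a_0 = 1; a_1 = 12/7; a_2 = 93/70; a_3 = 306/455; a_4 = 7299/29120


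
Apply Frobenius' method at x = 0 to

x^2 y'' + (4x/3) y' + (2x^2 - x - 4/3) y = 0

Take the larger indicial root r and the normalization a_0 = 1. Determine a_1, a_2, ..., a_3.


Write in Frobenius form y'' + (p(x)/x) y' + (q(x)/x^2) y = 0:
  p(x) = 4/3,  q(x) = 2x^2 - x - 4/3.
Indicial equation: r(r-1) + (4/3) r + (-4/3) = 0 -> roots r_1 = 1, r_2 = -4/3.
Take r = r_1 = 1. Let y(x) = x^r sum_{n>=0} a_n x^n with a_0 = 1.
Substitute y = x^r sum a_n x^n and match x^{r+n}. The recurrence is
  D(n) a_n - 1 a_{n-1} + 2 a_{n-2} = 0,  where D(n) = (r+n)(r+n-1) + (4/3)(r+n) + (-4/3).
  a_n = [1 a_{n-1} - 2 a_{n-2}] / D(n).
Since the indicial polynomial factors as (r - r_1)(r - r_2), D(n) = (r_1 + n - r_1)(r_1 + n - r_2) = n(n + 7/3).
Evaluating step by step (a_0 = 1):
  n = 1: D(1) = 1(1 + 7/3) = 10/3; numerator = 1(1) = 1; a_1 = (1)/(10/3) = 3/10
  n = 2: D(2) = 2(2 + 7/3) = 26/3; numerator = 1(3/10) - 2(1) = -17/10; a_2 = (-17/10)/(26/3) = -51/260
  n = 3: D(3) = 3(3 + 7/3) = 16; numerator = 1(-51/260) - 2(3/10) = -207/260; a_3 = (-207/260)/(16) = -207/4160

r = 1; a_0 = 1; a_1 = 3/10; a_2 = -51/260; a_3 = -207/4160


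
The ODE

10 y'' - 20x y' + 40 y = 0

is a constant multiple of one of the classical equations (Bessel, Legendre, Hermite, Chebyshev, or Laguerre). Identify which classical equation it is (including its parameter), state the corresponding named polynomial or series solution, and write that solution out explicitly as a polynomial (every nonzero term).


All three coefficients share the factor 10; dividing through by 10 gives  y'' - 2x y' + 4 y = 0.
This matches the Hermite equation y'' - 2x y' + 2n y = 0 with 2n = 4, so n = 2; the polynomial solution is H_2(x).
With y = sum_k a_k x^k, matching x^k gives (k+2)(k+1) a_{k+2} = 2(k - n) a_k = 2(k - 2) a_k. The right side vanishes at k = 2, so the series with the parity of 2 terminates at degree 2.
Standard normalization: leading coefficient of H_n is 2^n, so a_2 = 2^2 = 4. Work downward with a_k = (k+1)(k+2) a_{k+2} / (2(k - n)):
  a_0 = (1)(2)(4) / (2(0 - 2)) = 8/(-4) = -2
Hence H_2(x) = 4 x^2 - 2.

H_2(x); series = 4 x^2 - 2


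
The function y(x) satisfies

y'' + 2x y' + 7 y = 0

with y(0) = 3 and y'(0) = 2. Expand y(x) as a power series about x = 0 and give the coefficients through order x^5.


Ansatz: y(x) = sum_{n>=0} a_n x^n, so y'(x) = sum_{n>=1} n a_n x^(n-1) and y''(x) = sum_{n>=2} n(n-1) a_n x^(n-2).
Substitute into P(x) y'' + Q(x) y' + R(x) y = 0 with P(x) = 1, Q(x) = 2x, R(x) = 7, and match powers of x.
Initial conditions: a_0 = 3, a_1 = 2.
Setting the coefficient of each power of x to zero and solving order by order (substituting the coefficients already found):
  x^0: 2 a_2 + 7 a_0 = 0  ->  2 a_2 = -7 a_0 = -21  ->  a_2 = -21/2
  x^1: 6 a_3 + 9 a_1 = 0  ->  6 a_3 = -9 a_1 = -18  ->  a_3 = -3
  x^2: 12 a_4 + 11 a_2 = 0  ->  12 a_4 = -11 a_2 = 231/2  ->  a_4 = 77/8
  x^3: 20 a_5 + 13 a_3 = 0  ->  20 a_5 = -13 a_3 = 39  ->  a_5 = 39/20
Truncated series: y(x) = 3 + 2 x - (21/2) x^2 - 3 x^3 + (77/8) x^4 + (39/20) x^5 + O(x^6).

a_0 = 3; a_1 = 2; a_2 = -21/2; a_3 = -3; a_4 = 77/8; a_5 = 39/20


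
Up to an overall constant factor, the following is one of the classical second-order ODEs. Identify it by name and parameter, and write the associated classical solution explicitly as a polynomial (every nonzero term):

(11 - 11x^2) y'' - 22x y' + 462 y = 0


All three coefficients share the factor 11; dividing through by 11 gives  (1 - x^2) y'' - 2x y' + 42 y = 0.
This matches the Legendre equation (1 - x^2) y'' - 2x y' + n(n+1) y = 0 (note the -2x y' term) with n(n+1) = 42, so n = 6; the polynomial solution is P_6(x).
With y = sum_k a_k x^k, matching x^k gives (k+2)(k+1) a_{k+2} = [k(k+1) - n(n+1)] a_k = (k - 6)(k + 7) a_k. The right side vanishes at k = 6, so the series with the parity of 6 terminates at degree 6.
Standard normalization (P_n(1) = 1): leading coefficient (2n)!/(2^n (n!)^2) = 479001600/(64*518400) = 231/16, so a_6 = 231/16. Work downward with a_k = (k+1)(k+2) a_{k+2} / ((k - 6)(k + 7)):
  a_4 = (5)(6)(231/16) / ((4 - 6)(4 + 7)) = (3465/8)/(-22) = -315/16
  a_2 = (3)(4)(-315/16) / ((2 - 6)(2 + 7)) = (-945/4)/(-36) = 105/16
  a_0 = (1)(2)(105/16) / ((0 - 6)(0 + 7)) = (105/8)/(-42) = -5/16
Hence P_6(x) = 231 x^6/16 - 315 x^4/16 + 105 x^2/16 - 5/16.

P_6(x); series = 231 x^6/16 - 315 x^4/16 + 105 x^2/16 - 5/16


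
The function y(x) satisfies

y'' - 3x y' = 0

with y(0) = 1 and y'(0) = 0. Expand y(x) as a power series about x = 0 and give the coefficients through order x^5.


Ansatz: y(x) = sum_{n>=0} a_n x^n, so y'(x) = sum_{n>=1} n a_n x^(n-1) and y''(x) = sum_{n>=2} n(n-1) a_n x^(n-2).
Substitute into P(x) y'' + Q(x) y' + R(x) y = 0 with P(x) = 1, Q(x) = -3x, R(x) = 0, and match powers of x.
Initial conditions: a_0 = 1, a_1 = 0.
Setting the coefficient of each power of x to zero and solving order by order (substituting the coefficients already found):
  x^0: 2 a_2 = 0  ->  a_2 = 0
  x^1: 6 a_3 - 3 a_1 = 0  ->  6 a_3 = 3 a_1 = 0  ->  a_3 = 0
  x^2: 12 a_4 - 6 a_2 = 0  ->  12 a_4 = 6 a_2 = 0  ->  a_4 = 0
  x^3: 20 a_5 - 9 a_3 = 0  ->  20 a_5 = 9 a_3 = 0  ->  a_5 = 0
Truncated series: y(x) = 1 + O(x^6).

a_0 = 1; a_1 = 0; a_2 = 0; a_3 = 0; a_4 = 0; a_5 = 0


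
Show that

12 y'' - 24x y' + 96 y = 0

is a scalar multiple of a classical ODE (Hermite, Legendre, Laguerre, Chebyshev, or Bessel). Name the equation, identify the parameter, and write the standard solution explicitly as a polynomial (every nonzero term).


All three coefficients share the factor 12; dividing through by 12 gives  y'' - 2x y' + 8 y = 0.
This matches the Hermite equation y'' - 2x y' + 2n y = 0 with 2n = 8, so n = 4; the polynomial solution is H_4(x).
With y = sum_k a_k x^k, matching x^k gives (k+2)(k+1) a_{k+2} = 2(k - n) a_k = 2(k - 4) a_k. The right side vanishes at k = 4, so the series with the parity of 4 terminates at degree 4.
Standard normalization: leading coefficient of H_n is 2^n, so a_4 = 2^4 = 16. Work downward with a_k = (k+1)(k+2) a_{k+2} / (2(k - n)):
  a_2 = (3)(4)(16) / (2(2 - 4)) = 192/(-4) = -48
  a_0 = (1)(2)(-48) / (2(0 - 4)) = -96/(-8) = 12
Hence H_4(x) = 16 x^4 - 48 x^2 + 12.

H_4(x); series = 16 x^4 - 48 x^2 + 12


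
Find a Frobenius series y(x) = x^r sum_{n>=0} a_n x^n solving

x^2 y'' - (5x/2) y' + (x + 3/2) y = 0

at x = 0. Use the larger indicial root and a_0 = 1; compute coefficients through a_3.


Write in Frobenius form y'' + (p(x)/x) y' + (q(x)/x^2) y = 0:
  p(x) = -5/2,  q(x) = x + 3/2.
Indicial equation: r(r-1) + (-5/2) r + (3/2) = 0 -> roots r_1 = 3, r_2 = 1/2.
Take r = r_1 = 3. Let y(x) = x^r sum_{n>=0} a_n x^n with a_0 = 1.
Substitute y = x^r sum a_n x^n and match x^{r+n}. The recurrence is
  D(n) a_n + 1 a_{n-1} = 0,  where D(n) = (r+n)(r+n-1) + (-5/2)(r+n) + (3/2).
  a_n = -1 / D(n) * a_{n-1}.
Since the indicial polynomial factors as (r - r_1)(r - r_2), D(n) = (r_1 + n - r_1)(r_1 + n - r_2) = n(n + 5/2).
Evaluating step by step (a_0 = 1):
  n = 1: D(1) = 1(1 + 5/2) = 7/2; numerator = -1(1) = -1; a_1 = (-1)/(7/2) = -2/7
  n = 2: D(2) = 2(2 + 5/2) = 9; numerator = -1(-2/7) = 2/7; a_2 = (2/7)/(9) = 2/63
  n = 3: D(3) = 3(3 + 5/2) = 33/2; numerator = -1(2/63) = -2/63; a_3 = (-2/63)/(33/2) = -4/2079

r = 3; a_0 = 1; a_1 = -2/7; a_2 = 2/63; a_3 = -4/2079


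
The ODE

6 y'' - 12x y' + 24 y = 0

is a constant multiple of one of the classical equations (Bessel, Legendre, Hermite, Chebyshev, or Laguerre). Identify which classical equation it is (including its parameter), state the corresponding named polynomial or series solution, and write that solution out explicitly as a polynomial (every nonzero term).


All three coefficients share the factor 6; dividing through by 6 gives  y'' - 2x y' + 4 y = 0.
This matches the Hermite equation y'' - 2x y' + 2n y = 0 with 2n = 4, so n = 2; the polynomial solution is H_2(x).
With y = sum_k a_k x^k, matching x^k gives (k+2)(k+1) a_{k+2} = 2(k - n) a_k = 2(k - 2) a_k. The right side vanishes at k = 2, so the series with the parity of 2 terminates at degree 2.
Standard normalization: leading coefficient of H_n is 2^n, so a_2 = 2^2 = 4. Work downward with a_k = (k+1)(k+2) a_{k+2} / (2(k - n)):
  a_0 = (1)(2)(4) / (2(0 - 2)) = 8/(-4) = -2
Hence H_2(x) = 4 x^2 - 2.

H_2(x); series = 4 x^2 - 2


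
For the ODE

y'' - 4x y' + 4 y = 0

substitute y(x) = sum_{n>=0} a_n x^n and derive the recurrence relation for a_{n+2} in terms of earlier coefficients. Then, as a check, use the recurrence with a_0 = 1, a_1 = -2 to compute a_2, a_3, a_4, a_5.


Substitute y = sum_n a_n x^n.
y''(x) has coefficient (n+2)(n+1) a_{n+2} at x^n;
-4 x y'(x) has coefficient -4 n a_n at x^n (shift);
4 y(x) has coefficient 4 a_n at x^n.
Matching x^n: (n+2)(n+1) a_{n+2} + (-4n + 4) a_n = 0.
Thus a_{n+2} = (4n - 4) / ((n+1)(n+2)) * a_n.

Check with a_0 = 1, a_1 = -2 (apply the recurrence for n = 0, 1, 2, 3): a_0 = 1, a_1 = -2, a_2 = -2, a_3 = 0, a_4 = -2/3, a_5 = 0.

a_(n+2) = (4n - 4) / ((n+1)(n+2)) * a_n; check: a_0 = 1, a_1 = -2, a_2 = -2, a_3 = 0, a_4 = -2/3, a_5 = 0


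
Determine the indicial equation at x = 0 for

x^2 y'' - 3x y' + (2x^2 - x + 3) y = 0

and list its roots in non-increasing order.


Divide by x^2 to reach normal form y'' + P_1(x) y' + P_2(x) y = 0 with P_1(x) = -3/x and P_2(x) = 2 - 1/x + 3/x^2.
x = 0 is a singular point because the y'-coefficient -3/x has a pole at x = 0 and the y-coefficient 2 - 1/x + 3/x^2 has a pole at x = 0.
It is a regular singular point because x P_1(x) = p(x) = -3 and x^2 P_2(x) = q(x) = 2x^2 - x + 3 are polynomials, hence analytic at x = 0.
p(0) = -3,  q(0) = 3.
Indicial equation: r(r-1) + p(0) r + q(0) = 0, i.e. r^2 + (p(0) - 1) r + q(0) = 0, i.e. r^2 - 4 r + 3 = 0.
Discriminant: (-4)^2 - 4(3) = 4, so r = (4 ± 2)/2.
Solving: r_1 = 3, r_2 = 1.

indicial: r^2 - 4 r + 3 = 0; roots r_1 = 3, r_2 = 1


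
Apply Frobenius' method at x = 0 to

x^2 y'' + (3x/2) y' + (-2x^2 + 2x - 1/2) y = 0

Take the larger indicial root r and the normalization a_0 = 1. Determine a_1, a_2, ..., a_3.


Write in Frobenius form y'' + (p(x)/x) y' + (q(x)/x^2) y = 0:
  p(x) = 3/2,  q(x) = -2x^2 + 2x - 1/2.
Indicial equation: r(r-1) + (3/2) r + (-1/2) = 0 -> roots r_1 = 1/2, r_2 = -1.
Take r = r_1 = 1/2. Let y(x) = x^r sum_{n>=0} a_n x^n with a_0 = 1.
Substitute y = x^r sum a_n x^n and match x^{r+n}. The recurrence is
  D(n) a_n + 2 a_{n-1} - 2 a_{n-2} = 0,  where D(n) = (r+n)(r+n-1) + (3/2)(r+n) + (-1/2).
  a_n = [-2 a_{n-1} + 2 a_{n-2}] / D(n).
Since the indicial polynomial factors as (r - r_1)(r - r_2), D(n) = (r_1 + n - r_1)(r_1 + n - r_2) = n(n + 3/2).
Evaluating step by step (a_0 = 1):
  n = 1: D(1) = 1(1 + 3/2) = 5/2; numerator = -2(1) = -2; a_1 = (-2)/(5/2) = -4/5
  n = 2: D(2) = 2(2 + 3/2) = 7; numerator = -2(-4/5) + 2(1) = 18/5; a_2 = (18/5)/(7) = 18/35
  n = 3: D(3) = 3(3 + 3/2) = 27/2; numerator = -2(18/35) + 2(-4/5) = -92/35; a_3 = (-92/35)/(27/2) = -184/945

r = 1/2; a_0 = 1; a_1 = -4/5; a_2 = 18/35; a_3 = -184/945


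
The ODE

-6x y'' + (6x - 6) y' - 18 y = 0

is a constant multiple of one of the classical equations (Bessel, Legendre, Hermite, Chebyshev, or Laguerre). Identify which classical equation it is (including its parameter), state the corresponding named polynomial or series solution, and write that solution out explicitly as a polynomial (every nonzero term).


All three coefficients share the factor -6; dividing through by -6 gives  x y'' + (1 - x) y' + 3 y = 0.
This matches the Laguerre equation x y'' + (1 - x) y' + n y = 0 with n = 3; the polynomial solution is L_3(x).
With y = sum_k a_k x^k, matching x^k gives (k+1)k a_{k+1} + (k+1) a_{k+1} - k a_k + n a_k = 0, i.e. (k+1)^2 a_{k+1} = (k - n) a_k = (k - 3) a_k. The right side vanishes at k = 3, so the series terminates at degree 3.
Standard normalization L_n(0) = 1 gives a_0 = 1. Work upward with a_{k+1} = (k - 3) a_k / (k+1)^2:
  a_1 = (0 - 3)(1) / 1^2 = -3/1 = -3
  a_2 = (1 - 3)(-3) / 2^2 = 6/4 = 3/2
  a_3 = (2 - 3)(3/2) / 3^2 = (-3/2)/9 = -1/6
Hence L_3(x) = -x^3/6 + 3 x^2/2 - 3 x + 1.

L_3(x); series = -x^3/6 + 3 x^2/2 - 3 x + 1


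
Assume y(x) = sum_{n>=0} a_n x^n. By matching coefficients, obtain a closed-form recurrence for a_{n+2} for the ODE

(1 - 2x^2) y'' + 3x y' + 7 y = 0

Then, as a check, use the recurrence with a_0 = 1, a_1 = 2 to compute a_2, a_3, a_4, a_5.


Substitute y = sum_n a_n x^n.
(1 - 2 x^2) y'' contributes (n+2)(n+1) a_{n+2} - 2 n(n-1) a_n at x^n.
3 x y'(x) contributes 3 n a_n at x^n.
7 y(x) contributes 7 a_n at x^n.
Matching x^n: (n+2)(n+1) a_{n+2} + (-2 n(n-1) + 3 n + 7) a_n = 0.
Thus a_{n+2} = (2 n(n-1) - 3 n - 7) / ((n+1)(n+2)) * a_n.

Check with a_0 = 1, a_1 = 2 (apply the recurrence for n = 0, 1, 2, 3): a_0 = 1, a_1 = 2, a_2 = -7/2, a_3 = -10/3, a_4 = 21/8, a_5 = 2/3.

a_(n+2) = (2 n(n-1) - 3 n - 7) / ((n+1)(n+2)) * a_n; check: a_0 = 1, a_1 = 2, a_2 = -7/2, a_3 = -10/3, a_4 = 21/8, a_5 = 2/3


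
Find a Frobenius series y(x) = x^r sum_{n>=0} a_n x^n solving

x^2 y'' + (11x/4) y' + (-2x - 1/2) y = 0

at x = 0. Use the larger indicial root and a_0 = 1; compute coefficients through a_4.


Write in Frobenius form y'' + (p(x)/x) y' + (q(x)/x^2) y = 0:
  p(x) = 11/4,  q(x) = -2x - 1/2.
Indicial equation: r(r-1) + (11/4) r + (-1/2) = 0 -> roots r_1 = 1/4, r_2 = -2.
Take r = r_1 = 1/4. Let y(x) = x^r sum_{n>=0} a_n x^n with a_0 = 1.
Substitute y = x^r sum a_n x^n and match x^{r+n}. The recurrence is
  D(n) a_n - 2 a_{n-1} = 0,  where D(n) = (r+n)(r+n-1) + (11/4)(r+n) + (-1/2).
  a_n = 2 / D(n) * a_{n-1}.
Since the indicial polynomial factors as (r - r_1)(r - r_2), D(n) = (r_1 + n - r_1)(r_1 + n - r_2) = n(n + 9/4).
Evaluating step by step (a_0 = 1):
  n = 1: D(1) = 1(1 + 9/4) = 13/4; numerator = 2(1) = 2; a_1 = (2)/(13/4) = 8/13
  n = 2: D(2) = 2(2 + 9/4) = 17/2; numerator = 2(8/13) = 16/13; a_2 = (16/13)/(17/2) = 32/221
  n = 3: D(3) = 3(3 + 9/4) = 63/4; numerator = 2(32/221) = 64/221; a_3 = (64/221)/(63/4) = 256/13923
  n = 4: D(4) = 4(4 + 9/4) = 25; numerator = 2(256/13923) = 512/13923; a_4 = (512/13923)/(25) = 512/348075

r = 1/4; a_0 = 1; a_1 = 8/13; a_2 = 32/221; a_3 = 256/13923; a_4 = 512/348075


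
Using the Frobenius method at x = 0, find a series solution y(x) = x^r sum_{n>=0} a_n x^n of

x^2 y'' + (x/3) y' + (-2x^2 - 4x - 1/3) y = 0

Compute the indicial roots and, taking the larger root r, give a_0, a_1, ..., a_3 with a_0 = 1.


Write in Frobenius form y'' + (p(x)/x) y' + (q(x)/x^2) y = 0:
  p(x) = 1/3,  q(x) = -2x^2 - 4x - 1/3.
Indicial equation: r(r-1) + (1/3) r + (-1/3) = 0 -> roots r_1 = 1, r_2 = -1/3.
Take r = r_1 = 1. Let y(x) = x^r sum_{n>=0} a_n x^n with a_0 = 1.
Substitute y = x^r sum a_n x^n and match x^{r+n}. The recurrence is
  D(n) a_n - 4 a_{n-1} - 2 a_{n-2} = 0,  where D(n) = (r+n)(r+n-1) + (1/3)(r+n) + (-1/3).
  a_n = [4 a_{n-1} + 2 a_{n-2}] / D(n).
Since the indicial polynomial factors as (r - r_1)(r - r_2), D(n) = (r_1 + n - r_1)(r_1 + n - r_2) = n(n + 4/3).
Evaluating step by step (a_0 = 1):
  n = 1: D(1) = 1(1 + 4/3) = 7/3; numerator = 4(1) = 4; a_1 = (4)/(7/3) = 12/7
  n = 2: D(2) = 2(2 + 4/3) = 20/3; numerator = 4(12/7) + 2(1) = 62/7; a_2 = (62/7)/(20/3) = 93/70
  n = 3: D(3) = 3(3 + 4/3) = 13; numerator = 4(93/70) + 2(12/7) = 306/35; a_3 = (306/35)/(13) = 306/455

r = 1; a_0 = 1; a_1 = 12/7; a_2 = 93/70; a_3 = 306/455


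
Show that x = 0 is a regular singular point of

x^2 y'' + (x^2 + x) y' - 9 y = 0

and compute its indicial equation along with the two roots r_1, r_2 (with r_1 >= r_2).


Divide by x^2 to reach normal form y'' + P_1(x) y' + P_2(x) y = 0 with P_1(x) = 1 + 1/x and P_2(x) = -9/x^2.
x = 0 is a singular point because the y'-coefficient 1 + 1/x has a pole at x = 0 and the y-coefficient -9/x^2 has a pole at x = 0.
It is a regular singular point because x P_1(x) = p(x) = x + 1 and x^2 P_2(x) = q(x) = -9 are polynomials, hence analytic at x = 0.
p(0) = 1,  q(0) = -9.
Indicial equation: r(r-1) + p(0) r + q(0) = 0, i.e. r^2 + (p(0) - 1) r + q(0) = 0, i.e. r^2 - 9 = 0.
Discriminant: (0)^2 - 4(-9) = 36, so r = (0 ± 6)/2.
Solving: r_1 = 3, r_2 = -3.

indicial: r^2 - 9 = 0; roots r_1 = 3, r_2 = -3


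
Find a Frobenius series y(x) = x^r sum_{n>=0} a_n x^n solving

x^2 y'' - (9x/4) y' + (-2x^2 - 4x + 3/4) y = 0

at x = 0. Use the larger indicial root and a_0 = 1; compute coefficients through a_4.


Write in Frobenius form y'' + (p(x)/x) y' + (q(x)/x^2) y = 0:
  p(x) = -9/4,  q(x) = -2x^2 - 4x + 3/4.
Indicial equation: r(r-1) + (-9/4) r + (3/4) = 0 -> roots r_1 = 3, r_2 = 1/4.
Take r = r_1 = 3. Let y(x) = x^r sum_{n>=0} a_n x^n with a_0 = 1.
Substitute y = x^r sum a_n x^n and match x^{r+n}. The recurrence is
  D(n) a_n - 4 a_{n-1} - 2 a_{n-2} = 0,  where D(n) = (r+n)(r+n-1) + (-9/4)(r+n) + (3/4).
  a_n = [4 a_{n-1} + 2 a_{n-2}] / D(n).
Since the indicial polynomial factors as (r - r_1)(r - r_2), D(n) = (r_1 + n - r_1)(r_1 + n - r_2) = n(n + 11/4).
Evaluating step by step (a_0 = 1):
  n = 1: D(1) = 1(1 + 11/4) = 15/4; numerator = 4(1) = 4; a_1 = (4)/(15/4) = 16/15
  n = 2: D(2) = 2(2 + 11/4) = 19/2; numerator = 4(16/15) + 2(1) = 94/15; a_2 = (94/15)/(19/2) = 188/285
  n = 3: D(3) = 3(3 + 11/4) = 69/4; numerator = 4(188/285) + 2(16/15) = 272/57; a_3 = (272/57)/(69/4) = 1088/3933
  n = 4: D(4) = 4(4 + 11/4) = 27; numerator = 4(1088/3933) + 2(188/285) = 47704/19665; a_4 = (47704/19665)/(27) = 47704/530955

r = 3; a_0 = 1; a_1 = 16/15; a_2 = 188/285; a_3 = 1088/3933; a_4 = 47704/530955


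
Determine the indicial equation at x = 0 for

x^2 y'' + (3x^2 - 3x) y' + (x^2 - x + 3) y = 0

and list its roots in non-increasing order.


Divide by x^2 to reach normal form y'' + P_1(x) y' + P_2(x) y = 0 with P_1(x) = 3 - 3/x and P_2(x) = 1 - 1/x + 3/x^2.
x = 0 is a singular point because the y'-coefficient 3 - 3/x has a pole at x = 0 and the y-coefficient 1 - 1/x + 3/x^2 has a pole at x = 0.
It is a regular singular point because x P_1(x) = p(x) = 3x - 3 and x^2 P_2(x) = q(x) = x^2 - x + 3 are polynomials, hence analytic at x = 0.
p(0) = -3,  q(0) = 3.
Indicial equation: r(r-1) + p(0) r + q(0) = 0, i.e. r^2 + (p(0) - 1) r + q(0) = 0, i.e. r^2 - 4 r + 3 = 0.
Discriminant: (-4)^2 - 4(3) = 4, so r = (4 ± 2)/2.
Solving: r_1 = 3, r_2 = 1.

indicial: r^2 - 4 r + 3 = 0; roots r_1 = 3, r_2 = 1


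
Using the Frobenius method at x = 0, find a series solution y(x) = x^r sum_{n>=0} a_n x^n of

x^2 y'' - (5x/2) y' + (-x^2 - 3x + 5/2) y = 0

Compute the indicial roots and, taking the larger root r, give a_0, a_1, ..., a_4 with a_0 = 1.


Write in Frobenius form y'' + (p(x)/x) y' + (q(x)/x^2) y = 0:
  p(x) = -5/2,  q(x) = -x^2 - 3x + 5/2.
Indicial equation: r(r-1) + (-5/2) r + (5/2) = 0 -> roots r_1 = 5/2, r_2 = 1.
Take r = r_1 = 5/2. Let y(x) = x^r sum_{n>=0} a_n x^n with a_0 = 1.
Substitute y = x^r sum a_n x^n and match x^{r+n}. The recurrence is
  D(n) a_n - 3 a_{n-1} - 1 a_{n-2} = 0,  where D(n) = (r+n)(r+n-1) + (-5/2)(r+n) + (5/2).
  a_n = [3 a_{n-1} + 1 a_{n-2}] / D(n).
Since the indicial polynomial factors as (r - r_1)(r - r_2), D(n) = (r_1 + n - r_1)(r_1 + n - r_2) = n(n + 3/2).
Evaluating step by step (a_0 = 1):
  n = 1: D(1) = 1(1 + 3/2) = 5/2; numerator = 3(1) = 3; a_1 = (3)/(5/2) = 6/5
  n = 2: D(2) = 2(2 + 3/2) = 7; numerator = 3(6/5) + 1(1) = 23/5; a_2 = (23/5)/(7) = 23/35
  n = 3: D(3) = 3(3 + 3/2) = 27/2; numerator = 3(23/35) + 1(6/5) = 111/35; a_3 = (111/35)/(27/2) = 74/315
  n = 4: D(4) = 4(4 + 3/2) = 22; numerator = 3(74/315) + 1(23/35) = 143/105; a_4 = (143/105)/(22) = 13/210

r = 5/2; a_0 = 1; a_1 = 6/5; a_2 = 23/35; a_3 = 74/315; a_4 = 13/210


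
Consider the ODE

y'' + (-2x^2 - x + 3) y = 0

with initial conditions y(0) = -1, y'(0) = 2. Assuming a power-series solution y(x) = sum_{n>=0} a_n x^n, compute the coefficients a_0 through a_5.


Ansatz: y(x) = sum_{n>=0} a_n x^n, so y'(x) = sum_{n>=1} n a_n x^(n-1) and y''(x) = sum_{n>=2} n(n-1) a_n x^(n-2).
Substitute into P(x) y'' + Q(x) y' + R(x) y = 0 with P(x) = 1, Q(x) = 0, R(x) = -2x^2 - x + 3, and match powers of x.
Initial conditions: a_0 = -1, a_1 = 2.
Setting the coefficient of each power of x to zero and solving order by order (substituting the coefficients already found):
  x^0: 2 a_2 + 3 a_0 = 0  ->  2 a_2 = -3 a_0 = 3  ->  a_2 = 3/2
  x^1: 6 a_3 + 3 a_1 - a_0 = 0  ->  6 a_3 = -3 a_1 + a_0 = -7  ->  a_3 = -7/6
  x^2: 12 a_4 + 3 a_2 - a_1 - 2 a_0 = 0  ->  12 a_4 = -3 a_2 + a_1 + 2 a_0 = -9/2  ->  a_4 = -3/8
  x^3: 20 a_5 + 3 a_3 - a_2 - 2 a_1 = 0  ->  20 a_5 = -3 a_3 + a_2 + 2 a_1 = 9  ->  a_5 = 9/20
Truncated series: y(x) = -1 + 2 x + (3/2) x^2 - (7/6) x^3 - (3/8) x^4 + (9/20) x^5 + O(x^6).

a_0 = -1; a_1 = 2; a_2 = 3/2; a_3 = -7/6; a_4 = -3/8; a_5 = 9/20


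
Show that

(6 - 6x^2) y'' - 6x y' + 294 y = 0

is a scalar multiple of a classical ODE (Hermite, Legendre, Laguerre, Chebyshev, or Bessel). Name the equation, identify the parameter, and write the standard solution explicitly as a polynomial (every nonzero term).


All three coefficients share the factor 6; dividing through by 6 gives  (1 - x^2) y'' - x y' + 49 y = 0.
This matches the Chebyshev equation (1 - x^2) y'' - x y' + n^2 y = 0 (note the -x y' term, not -2x y') with n^2 = 49, so n = 7; the polynomial solution is T_7(x).
With y = sum_k a_k x^k, matching x^k gives (k+2)(k+1) a_{k+2} = (k^2 - n^2) a_k = (k - 7)(k + 7) a_k. The right side vanishes at k = 7, so the series with the parity of 7 terminates at degree 7.
Standard normalization: leading coefficient of T_n is 2^(n-1), so a_7 = 2^6 = 64. Work downward with a_k = (k+1)(k+2) a_{k+2} / ((k - 7)(k + 7)):
  a_5 = (6)(7)(64) / ((5 - 7)(5 + 7)) = 2688/(-24) = -112
  a_3 = (4)(5)(-112) / ((3 - 7)(3 + 7)) = -2240/(-40) = 56
  a_1 = (2)(3)(56) / ((1 - 7)(1 + 7)) = 336/(-48) = -7
Hence T_7(x) = 64 x^7 - 112 x^5 + 56 x^3 - 7 x.

T_7(x); series = 64 x^7 - 112 x^5 + 56 x^3 - 7 x


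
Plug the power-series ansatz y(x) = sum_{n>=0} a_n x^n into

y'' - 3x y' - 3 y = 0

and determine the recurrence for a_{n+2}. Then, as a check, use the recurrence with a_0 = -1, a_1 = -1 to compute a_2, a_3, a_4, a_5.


Substitute y = sum_n a_n x^n.
y''(x) has coefficient (n+2)(n+1) a_{n+2} at x^n;
-3 x y'(x) has coefficient -3 n a_n at x^n (shift);
-3 y(x) has coefficient -3 a_n at x^n.
Matching x^n: (n+2)(n+1) a_{n+2} + (-3n - 3) a_n = 0.
Thus a_{n+2} = (3n + 3) / ((n+1)(n+2)) * a_n.

Check with a_0 = -1, a_1 = -1 (apply the recurrence for n = 0, 1, 2, 3): a_0 = -1, a_1 = -1, a_2 = -3/2, a_3 = -1, a_4 = -9/8, a_5 = -3/5.

a_(n+2) = (3n + 3) / ((n+1)(n+2)) * a_n; check: a_0 = -1, a_1 = -1, a_2 = -3/2, a_3 = -1, a_4 = -9/8, a_5 = -3/5


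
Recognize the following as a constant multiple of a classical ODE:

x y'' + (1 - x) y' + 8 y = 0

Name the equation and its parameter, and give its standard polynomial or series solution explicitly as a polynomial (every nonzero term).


The equation is already in a standard form:  x y'' + (1 - x) y' + 8 y = 0.
This matches the Laguerre equation x y'' + (1 - x) y' + n y = 0 with n = 8; the polynomial solution is L_8(x).
With y = sum_k a_k x^k, matching x^k gives (k+1)k a_{k+1} + (k+1) a_{k+1} - k a_k + n a_k = 0, i.e. (k+1)^2 a_{k+1} = (k - n) a_k = (k - 8) a_k. The right side vanishes at k = 8, so the series terminates at degree 8.
Standard normalization L_n(0) = 1 gives a_0 = 1. Work upward with a_{k+1} = (k - 8) a_k / (k+1)^2:
  a_1 = (0 - 8)(1) / 1^2 = -8/1 = -8
  a_2 = (1 - 8)(-8) / 2^2 = 56/4 = 14
  a_3 = (2 - 8)(14) / 3^2 = -84/9 = -28/3
  a_4 = (3 - 8)(-28/3) / 4^2 = (140/3)/16 = 35/12
  a_5 = (4 - 8)(35/12) / 5^2 = (-35/3)/25 = -7/15
  a_6 = (5 - 8)(-7/15) / 6^2 = (7/5)/36 = 7/180
  a_7 = (6 - 8)(7/180) / 7^2 = (-7/90)/49 = -1/630
  a_8 = (7 - 8)(-1/630) / 8^2 = (1/630)/64 = 1/40320
Hence L_8(x) = x^8/40320 - x^7/630 + 7 x^6/180 - 7 x^5/15 + 35 x^4/12 - 28 x^3/3 + 14 x^2 - 8 x + 1.

L_8(x); series = x^8/40320 - x^7/630 + 7 x^6/180 - 7 x^5/15 + 35 x^4/12 - 28 x^3/3 + 14 x^2 - 8 x + 1


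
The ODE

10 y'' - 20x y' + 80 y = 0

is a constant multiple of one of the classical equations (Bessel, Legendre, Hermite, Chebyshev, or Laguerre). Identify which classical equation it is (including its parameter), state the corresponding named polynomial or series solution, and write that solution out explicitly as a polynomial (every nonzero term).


All three coefficients share the factor 10; dividing through by 10 gives  y'' - 2x y' + 8 y = 0.
This matches the Hermite equation y'' - 2x y' + 2n y = 0 with 2n = 8, so n = 4; the polynomial solution is H_4(x).
With y = sum_k a_k x^k, matching x^k gives (k+2)(k+1) a_{k+2} = 2(k - n) a_k = 2(k - 4) a_k. The right side vanishes at k = 4, so the series with the parity of 4 terminates at degree 4.
Standard normalization: leading coefficient of H_n is 2^n, so a_4 = 2^4 = 16. Work downward with a_k = (k+1)(k+2) a_{k+2} / (2(k - n)):
  a_2 = (3)(4)(16) / (2(2 - 4)) = 192/(-4) = -48
  a_0 = (1)(2)(-48) / (2(0 - 4)) = -96/(-8) = 12
Hence H_4(x) = 16 x^4 - 48 x^2 + 12.

H_4(x); series = 16 x^4 - 48 x^2 + 12


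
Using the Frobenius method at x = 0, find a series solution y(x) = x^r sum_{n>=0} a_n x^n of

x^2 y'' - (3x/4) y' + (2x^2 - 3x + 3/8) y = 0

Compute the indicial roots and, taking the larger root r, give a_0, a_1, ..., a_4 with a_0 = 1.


Write in Frobenius form y'' + (p(x)/x) y' + (q(x)/x^2) y = 0:
  p(x) = -3/4,  q(x) = 2x^2 - 3x + 3/8.
Indicial equation: r(r-1) + (-3/4) r + (3/8) = 0 -> roots r_1 = 3/2, r_2 = 1/4.
Take r = r_1 = 3/2. Let y(x) = x^r sum_{n>=0} a_n x^n with a_0 = 1.
Substitute y = x^r sum a_n x^n and match x^{r+n}. The recurrence is
  D(n) a_n - 3 a_{n-1} + 2 a_{n-2} = 0,  where D(n) = (r+n)(r+n-1) + (-3/4)(r+n) + (3/8).
  a_n = [3 a_{n-1} - 2 a_{n-2}] / D(n).
Since the indicial polynomial factors as (r - r_1)(r - r_2), D(n) = (r_1 + n - r_1)(r_1 + n - r_2) = n(n + 5/4).
Evaluating step by step (a_0 = 1):
  n = 1: D(1) = 1(1 + 5/4) = 9/4; numerator = 3(1) = 3; a_1 = (3)/(9/4) = 4/3
  n = 2: D(2) = 2(2 + 5/4) = 13/2; numerator = 3(4/3) - 2(1) = 2; a_2 = (2)/(13/2) = 4/13
  n = 3: D(3) = 3(3 + 5/4) = 51/4; numerator = 3(4/13) - 2(4/3) = -68/39; a_3 = (-68/39)/(51/4) = -16/117
  n = 4: D(4) = 4(4 + 5/4) = 21; numerator = 3(-16/117) - 2(4/13) = -40/39; a_4 = (-40/39)/(21) = -40/819

r = 3/2; a_0 = 1; a_1 = 4/3; a_2 = 4/13; a_3 = -16/117; a_4 = -40/819


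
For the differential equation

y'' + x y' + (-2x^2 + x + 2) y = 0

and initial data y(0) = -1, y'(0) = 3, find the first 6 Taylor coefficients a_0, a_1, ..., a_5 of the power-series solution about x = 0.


Ansatz: y(x) = sum_{n>=0} a_n x^n, so y'(x) = sum_{n>=1} n a_n x^(n-1) and y''(x) = sum_{n>=2} n(n-1) a_n x^(n-2).
Substitute into P(x) y'' + Q(x) y' + R(x) y = 0 with P(x) = 1, Q(x) = x, R(x) = -2x^2 + x + 2, and match powers of x.
Initial conditions: a_0 = -1, a_1 = 3.
Setting the coefficient of each power of x to zero and solving order by order (substituting the coefficients already found):
  x^0: 2 a_2 + 2 a_0 = 0  ->  2 a_2 = -2 a_0 = 2  ->  a_2 = 1
  x^1: 6 a_3 + 3 a_1 + a_0 = 0  ->  6 a_3 = -3 a_1 - a_0 = -8  ->  a_3 = -4/3
  x^2: 12 a_4 + 4 a_2 + a_1 - 2 a_0 = 0  ->  12 a_4 = -4 a_2 - a_1 + 2 a_0 = -9  ->  a_4 = -3/4
  x^3: 20 a_5 + 5 a_3 + a_2 - 2 a_1 = 0  ->  20 a_5 = -5 a_3 - a_2 + 2 a_1 = 35/3  ->  a_5 = 7/12
Truncated series: y(x) = -1 + 3 x + x^2 - (4/3) x^3 - (3/4) x^4 + (7/12) x^5 + O(x^6).

a_0 = -1; a_1 = 3; a_2 = 1; a_3 = -4/3; a_4 = -3/4; a_5 = 7/12


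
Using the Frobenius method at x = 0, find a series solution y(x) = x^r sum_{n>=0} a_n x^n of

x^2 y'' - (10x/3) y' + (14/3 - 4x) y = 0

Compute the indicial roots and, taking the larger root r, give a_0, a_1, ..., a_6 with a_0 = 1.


Write in Frobenius form y'' + (p(x)/x) y' + (q(x)/x^2) y = 0:
  p(x) = -10/3,  q(x) = 14/3 - 4x.
Indicial equation: r(r-1) + (-10/3) r + (14/3) = 0 -> roots r_1 = 7/3, r_2 = 2.
Take r = r_1 = 7/3. Let y(x) = x^r sum_{n>=0} a_n x^n with a_0 = 1.
Substitute y = x^r sum a_n x^n and match x^{r+n}. The recurrence is
  D(n) a_n - 4 a_{n-1} = 0,  where D(n) = (r+n)(r+n-1) + (-10/3)(r+n) + (14/3).
  a_n = 4 / D(n) * a_{n-1}.
Since the indicial polynomial factors as (r - r_1)(r - r_2), D(n) = (r_1 + n - r_1)(r_1 + n - r_2) = n(n + 1/3).
Evaluating step by step (a_0 = 1):
  n = 1: D(1) = 1(1 + 1/3) = 4/3; numerator = 4(1) = 4; a_1 = (4)/(4/3) = 3
  n = 2: D(2) = 2(2 + 1/3) = 14/3; numerator = 4(3) = 12; a_2 = (12)/(14/3) = 18/7
  n = 3: D(3) = 3(3 + 1/3) = 10; numerator = 4(18/7) = 72/7; a_3 = (72/7)/(10) = 36/35
  n = 4: D(4) = 4(4 + 1/3) = 52/3; numerator = 4(36/35) = 144/35; a_4 = (144/35)/(52/3) = 108/455
  n = 5: D(5) = 5(5 + 1/3) = 80/3; numerator = 4(108/455) = 432/455; a_5 = (432/455)/(80/3) = 81/2275
  n = 6: D(6) = 6(6 + 1/3) = 38; numerator = 4(81/2275) = 324/2275; a_6 = (324/2275)/(38) = 162/43225

r = 7/3; a_0 = 1; a_1 = 3; a_2 = 18/7; a_3 = 36/35; a_4 = 108/455; a_5 = 81/2275; a_6 = 162/43225


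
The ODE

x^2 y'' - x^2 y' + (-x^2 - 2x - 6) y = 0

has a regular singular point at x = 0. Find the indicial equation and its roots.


Divide by x^2 to reach normal form y'' + P_1(x) y' + P_2(x) y = 0 with P_1(x) = -1 and P_2(x) = -1 - 2/x - 6/x^2.
x = 0 is a singular point because the y-coefficient -1 - 2/x - 6/x^2 has a pole at x = 0.
It is a regular singular point because x P_1(x) = p(x) = -x and x^2 P_2(x) = q(x) = -x^2 - 2x - 6 are polynomials, hence analytic at x = 0.
p(0) = 0,  q(0) = -6.
Indicial equation: r(r-1) + p(0) r + q(0) = 0, i.e. r^2 + (p(0) - 1) r + q(0) = 0, i.e. r^2 - 1 r - 6 = 0.
Discriminant: (-1)^2 - 4(-6) = 25, so r = (1 ± 5)/2.
Solving: r_1 = 3, r_2 = -2.

indicial: r^2 - 1 r - 6 = 0; roots r_1 = 3, r_2 = -2


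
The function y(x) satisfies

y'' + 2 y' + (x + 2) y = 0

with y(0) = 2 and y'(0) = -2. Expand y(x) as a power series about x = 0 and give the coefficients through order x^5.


Ansatz: y(x) = sum_{n>=0} a_n x^n, so y'(x) = sum_{n>=1} n a_n x^(n-1) and y''(x) = sum_{n>=2} n(n-1) a_n x^(n-2).
Substitute into P(x) y'' + Q(x) y' + R(x) y = 0 with P(x) = 1, Q(x) = 2, R(x) = x + 2, and match powers of x.
Initial conditions: a_0 = 2, a_1 = -2.
Setting the coefficient of each power of x to zero and solving order by order (substituting the coefficients already found):
  x^0: 2 a_2 + 2 a_1 + 2 a_0 = 0  ->  2 a_2 = -2 a_1 - 2 a_0 = 0  ->  a_2 = 0
  x^1: 6 a_3 + 4 a_2 + 2 a_1 + a_0 = 0  ->  6 a_3 = -4 a_2 - 2 a_1 - a_0 = 2  ->  a_3 = 1/3
  x^2: 12 a_4 + 6 a_3 + 2 a_2 + a_1 = 0  ->  12 a_4 = -6 a_3 - 2 a_2 - a_1 = 0  ->  a_4 = 0
  x^3: 20 a_5 + 8 a_4 + 2 a_3 + a_2 = 0  ->  20 a_5 = -8 a_4 - 2 a_3 - a_2 = -2/3  ->  a_5 = -1/30
Truncated series: y(x) = 2 - 2 x + (1/3) x^3 - (1/30) x^5 + O(x^6).

a_0 = 2; a_1 = -2; a_2 = 0; a_3 = 1/3; a_4 = 0; a_5 = -1/30


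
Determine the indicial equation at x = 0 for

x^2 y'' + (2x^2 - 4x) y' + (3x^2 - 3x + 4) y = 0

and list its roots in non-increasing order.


Divide by x^2 to reach normal form y'' + P_1(x) y' + P_2(x) y = 0 with P_1(x) = 2 - 4/x and P_2(x) = 3 - 3/x + 4/x^2.
x = 0 is a singular point because the y'-coefficient 2 - 4/x has a pole at x = 0 and the y-coefficient 3 - 3/x + 4/x^2 has a pole at x = 0.
It is a regular singular point because x P_1(x) = p(x) = 2x - 4 and x^2 P_2(x) = q(x) = 3x^2 - 3x + 4 are polynomials, hence analytic at x = 0.
p(0) = -4,  q(0) = 4.
Indicial equation: r(r-1) + p(0) r + q(0) = 0, i.e. r^2 + (p(0) - 1) r + q(0) = 0, i.e. r^2 - 5 r + 4 = 0.
Discriminant: (-5)^2 - 4(4) = 9, so r = (5 ± 3)/2.
Solving: r_1 = 4, r_2 = 1.

indicial: r^2 - 5 r + 4 = 0; roots r_1 = 4, r_2 = 1


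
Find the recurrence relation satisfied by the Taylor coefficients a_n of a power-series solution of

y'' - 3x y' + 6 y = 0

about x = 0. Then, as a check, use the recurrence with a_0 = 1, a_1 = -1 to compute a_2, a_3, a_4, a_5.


Substitute y = sum_n a_n x^n.
y''(x) has coefficient (n+2)(n+1) a_{n+2} at x^n;
-3 x y'(x) has coefficient -3 n a_n at x^n (shift);
6 y(x) has coefficient 6 a_n at x^n.
Matching x^n: (n+2)(n+1) a_{n+2} + (-3n + 6) a_n = 0.
Thus a_{n+2} = (3n - 6) / ((n+1)(n+2)) * a_n.

Check with a_0 = 1, a_1 = -1 (apply the recurrence for n = 0, 1, 2, 3): a_0 = 1, a_1 = -1, a_2 = -3, a_3 = 1/2, a_4 = 0, a_5 = 3/40.

a_(n+2) = (3n - 6) / ((n+1)(n+2)) * a_n; check: a_0 = 1, a_1 = -1, a_2 = -3, a_3 = 1/2, a_4 = 0, a_5 = 3/40


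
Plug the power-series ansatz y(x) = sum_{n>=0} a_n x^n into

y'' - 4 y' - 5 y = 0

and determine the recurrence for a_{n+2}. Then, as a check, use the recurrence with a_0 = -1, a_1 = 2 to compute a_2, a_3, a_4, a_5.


Substitute y = sum_n a_n x^n.
y''(x) has coefficient (n+2)(n+1) a_{n+2} at x^n;
-4 y'(x) has coefficient -4 (n+1) a_{n+1} at x^n;
-5 y(x) has coefficient -5 a_n at x^n.
Matching x^n: (n+2)(n+1) a_{n+2} - 4 (n+1) a_{n+1} - 5 a_n = 0.
Thus a_{n+2} = [4 (n+1) a_{n+1} + 5 a_n] / ((n+1)(n+2)).

Check with a_0 = -1, a_1 = 2 (apply the recurrence for n = 0, 1, 2, 3): a_0 = -1, a_1 = 2, a_2 = 3/2, a_3 = 11/3, a_4 = 103/24, a_5 = 87/20.

a_(n+2) = [4 (n+1) a_(n+1) + 5 a_n] / ((n+1)(n+2)); check: a_0 = -1, a_1 = 2, a_2 = 3/2, a_3 = 11/3, a_4 = 103/24, a_5 = 87/20


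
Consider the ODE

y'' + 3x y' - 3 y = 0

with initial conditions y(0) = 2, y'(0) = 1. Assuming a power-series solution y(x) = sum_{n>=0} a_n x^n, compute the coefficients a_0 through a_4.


Ansatz: y(x) = sum_{n>=0} a_n x^n, so y'(x) = sum_{n>=1} n a_n x^(n-1) and y''(x) = sum_{n>=2} n(n-1) a_n x^(n-2).
Substitute into P(x) y'' + Q(x) y' + R(x) y = 0 with P(x) = 1, Q(x) = 3x, R(x) = -3, and match powers of x.
Initial conditions: a_0 = 2, a_1 = 1.
Setting the coefficient of each power of x to zero and solving order by order (substituting the coefficients already found):
  x^0: 2 a_2 - 3 a_0 = 0  ->  2 a_2 = 3 a_0 = 6  ->  a_2 = 3
  x^1: 6 a_3 = 0  ->  a_3 = 0
  x^2: 12 a_4 + 3 a_2 = 0  ->  12 a_4 = -3 a_2 = -9  ->  a_4 = -3/4
Truncated series: y(x) = 2 + x + 3 x^2 - (3/4) x^4 + O(x^5).

a_0 = 2; a_1 = 1; a_2 = 3; a_3 = 0; a_4 = -3/4


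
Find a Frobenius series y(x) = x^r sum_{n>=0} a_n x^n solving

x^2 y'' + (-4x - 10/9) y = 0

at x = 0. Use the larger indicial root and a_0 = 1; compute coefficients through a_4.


Write in Frobenius form y'' + (p(x)/x) y' + (q(x)/x^2) y = 0:
  p(x) = 0,  q(x) = -4x - 10/9.
Indicial equation: r(r-1) + (0) r + (-10/9) = 0 -> roots r_1 = 5/3, r_2 = -2/3.
Take r = r_1 = 5/3. Let y(x) = x^r sum_{n>=0} a_n x^n with a_0 = 1.
Substitute y = x^r sum a_n x^n and match x^{r+n}. The recurrence is
  D(n) a_n - 4 a_{n-1} = 0,  where D(n) = (r+n)(r+n-1) + (0)(r+n) + (-10/9).
  a_n = 4 / D(n) * a_{n-1}.
Since the indicial polynomial factors as (r - r_1)(r - r_2), D(n) = (r_1 + n - r_1)(r_1 + n - r_2) = n(n + 7/3).
Evaluating step by step (a_0 = 1):
  n = 1: D(1) = 1(1 + 7/3) = 10/3; numerator = 4(1) = 4; a_1 = (4)/(10/3) = 6/5
  n = 2: D(2) = 2(2 + 7/3) = 26/3; numerator = 4(6/5) = 24/5; a_2 = (24/5)/(26/3) = 36/65
  n = 3: D(3) = 3(3 + 7/3) = 16; numerator = 4(36/65) = 144/65; a_3 = (144/65)/(16) = 9/65
  n = 4: D(4) = 4(4 + 7/3) = 76/3; numerator = 4(9/65) = 36/65; a_4 = (36/65)/(76/3) = 27/1235

r = 5/3; a_0 = 1; a_1 = 6/5; a_2 = 36/65; a_3 = 9/65; a_4 = 27/1235


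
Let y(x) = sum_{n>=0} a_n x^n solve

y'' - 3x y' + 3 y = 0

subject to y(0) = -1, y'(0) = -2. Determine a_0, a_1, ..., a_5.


Ansatz: y(x) = sum_{n>=0} a_n x^n, so y'(x) = sum_{n>=1} n a_n x^(n-1) and y''(x) = sum_{n>=2} n(n-1) a_n x^(n-2).
Substitute into P(x) y'' + Q(x) y' + R(x) y = 0 with P(x) = 1, Q(x) = -3x, R(x) = 3, and match powers of x.
Initial conditions: a_0 = -1, a_1 = -2.
Setting the coefficient of each power of x to zero and solving order by order (substituting the coefficients already found):
  x^0: 2 a_2 + 3 a_0 = 0  ->  2 a_2 = -3 a_0 = 3  ->  a_2 = 3/2
  x^1: 6 a_3 = 0  ->  a_3 = 0
  x^2: 12 a_4 - 3 a_2 = 0  ->  12 a_4 = 3 a_2 = 9/2  ->  a_4 = 3/8
  x^3: 20 a_5 - 6 a_3 = 0  ->  20 a_5 = 6 a_3 = 0  ->  a_5 = 0
Truncated series: y(x) = -1 - 2 x + (3/2) x^2 + (3/8) x^4 + O(x^6).

a_0 = -1; a_1 = -2; a_2 = 3/2; a_3 = 0; a_4 = 3/8; a_5 = 0


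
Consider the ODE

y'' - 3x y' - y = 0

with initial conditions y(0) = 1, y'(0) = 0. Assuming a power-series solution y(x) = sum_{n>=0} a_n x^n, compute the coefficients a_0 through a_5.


Ansatz: y(x) = sum_{n>=0} a_n x^n, so y'(x) = sum_{n>=1} n a_n x^(n-1) and y''(x) = sum_{n>=2} n(n-1) a_n x^(n-2).
Substitute into P(x) y'' + Q(x) y' + R(x) y = 0 with P(x) = 1, Q(x) = -3x, R(x) = -1, and match powers of x.
Initial conditions: a_0 = 1, a_1 = 0.
Setting the coefficient of each power of x to zero and solving order by order (substituting the coefficients already found):
  x^0: 2 a_2 - a_0 = 0  ->  2 a_2 = a_0 = 1  ->  a_2 = 1/2
  x^1: 6 a_3 - 4 a_1 = 0  ->  6 a_3 = 4 a_1 = 0  ->  a_3 = 0
  x^2: 12 a_4 - 7 a_2 = 0  ->  12 a_4 = 7 a_2 = 7/2  ->  a_4 = 7/24
  x^3: 20 a_5 - 10 a_3 = 0  ->  20 a_5 = 10 a_3 = 0  ->  a_5 = 0
Truncated series: y(x) = 1 + (1/2) x^2 + (7/24) x^4 + O(x^6).

a_0 = 1; a_1 = 0; a_2 = 1/2; a_3 = 0; a_4 = 7/24; a_5 = 0


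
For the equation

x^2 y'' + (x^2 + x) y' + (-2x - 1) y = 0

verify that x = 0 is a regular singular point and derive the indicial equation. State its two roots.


Divide by x^2 to reach normal form y'' + P_1(x) y' + P_2(x) y = 0 with P_1(x) = 1 + 1/x and P_2(x) = -2/x - 1/x^2.
x = 0 is a singular point because the y'-coefficient 1 + 1/x has a pole at x = 0 and the y-coefficient -2/x - 1/x^2 has a pole at x = 0.
It is a regular singular point because x P_1(x) = p(x) = x + 1 and x^2 P_2(x) = q(x) = -2x - 1 are polynomials, hence analytic at x = 0.
p(0) = 1,  q(0) = -1.
Indicial equation: r(r-1) + p(0) r + q(0) = 0, i.e. r^2 + (p(0) - 1) r + q(0) = 0, i.e. r^2 - 1 = 0.
Discriminant: (0)^2 - 4(-1) = 4, so r = (0 ± 2)/2.
Solving: r_1 = 1, r_2 = -1.

indicial: r^2 - 1 = 0; roots r_1 = 1, r_2 = -1


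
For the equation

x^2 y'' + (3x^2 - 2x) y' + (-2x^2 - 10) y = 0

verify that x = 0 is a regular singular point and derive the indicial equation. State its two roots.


Divide by x^2 to reach normal form y'' + P_1(x) y' + P_2(x) y = 0 with P_1(x) = 3 - 2/x and P_2(x) = -2 - 10/x^2.
x = 0 is a singular point because the y'-coefficient 3 - 2/x has a pole at x = 0 and the y-coefficient -2 - 10/x^2 has a pole at x = 0.
It is a regular singular point because x P_1(x) = p(x) = 3x - 2 and x^2 P_2(x) = q(x) = -2x^2 - 10 are polynomials, hence analytic at x = 0.
p(0) = -2,  q(0) = -10.
Indicial equation: r(r-1) + p(0) r + q(0) = 0, i.e. r^2 + (p(0) - 1) r + q(0) = 0, i.e. r^2 - 3 r - 10 = 0.
Discriminant: (-3)^2 - 4(-10) = 49, so r = (3 ± 7)/2.
Solving: r_1 = 5, r_2 = -2.

indicial: r^2 - 3 r - 10 = 0; roots r_1 = 5, r_2 = -2


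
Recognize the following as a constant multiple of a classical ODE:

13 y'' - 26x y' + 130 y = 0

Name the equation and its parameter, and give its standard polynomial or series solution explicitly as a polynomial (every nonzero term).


All three coefficients share the factor 13; dividing through by 13 gives  y'' - 2x y' + 10 y = 0.
This matches the Hermite equation y'' - 2x y' + 2n y = 0 with 2n = 10, so n = 5; the polynomial solution is H_5(x).
With y = sum_k a_k x^k, matching x^k gives (k+2)(k+1) a_{k+2} = 2(k - n) a_k = 2(k - 5) a_k. The right side vanishes at k = 5, so the series with the parity of 5 terminates at degree 5.
Standard normalization: leading coefficient of H_n is 2^n, so a_5 = 2^5 = 32. Work downward with a_k = (k+1)(k+2) a_{k+2} / (2(k - n)):
  a_3 = (4)(5)(32) / (2(3 - 5)) = 640/(-4) = -160
  a_1 = (2)(3)(-160) / (2(1 - 5)) = -960/(-8) = 120
Hence H_5(x) = 32 x^5 - 160 x^3 + 120 x.

H_5(x); series = 32 x^5 - 160 x^3 + 120 x
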